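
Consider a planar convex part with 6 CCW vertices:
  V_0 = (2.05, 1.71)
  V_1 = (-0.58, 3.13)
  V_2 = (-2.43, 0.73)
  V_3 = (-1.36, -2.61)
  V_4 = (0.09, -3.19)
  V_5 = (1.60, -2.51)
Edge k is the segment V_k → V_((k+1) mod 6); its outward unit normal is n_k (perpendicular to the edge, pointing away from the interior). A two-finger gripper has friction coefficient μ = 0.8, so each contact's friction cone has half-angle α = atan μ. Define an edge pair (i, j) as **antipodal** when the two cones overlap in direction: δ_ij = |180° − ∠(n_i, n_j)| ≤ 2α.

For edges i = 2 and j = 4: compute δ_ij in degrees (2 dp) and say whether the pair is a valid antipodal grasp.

α = atan 0.8 = 38.66°;  2α = 77.32°
edge 2: e_2 = (+1.07, -3.34);  n_2 = (-0.9523, -0.3051)
edge 4: e_4 = (+1.51, +0.68);  n_4 = (+0.4106, -0.9118)
∠(n_2, n_4) = 96.48°
δ = |180° − 96.48°| = 83.52°
83.52° > 2α = 77.32°  →  invalid

δ = 83.52°, invalid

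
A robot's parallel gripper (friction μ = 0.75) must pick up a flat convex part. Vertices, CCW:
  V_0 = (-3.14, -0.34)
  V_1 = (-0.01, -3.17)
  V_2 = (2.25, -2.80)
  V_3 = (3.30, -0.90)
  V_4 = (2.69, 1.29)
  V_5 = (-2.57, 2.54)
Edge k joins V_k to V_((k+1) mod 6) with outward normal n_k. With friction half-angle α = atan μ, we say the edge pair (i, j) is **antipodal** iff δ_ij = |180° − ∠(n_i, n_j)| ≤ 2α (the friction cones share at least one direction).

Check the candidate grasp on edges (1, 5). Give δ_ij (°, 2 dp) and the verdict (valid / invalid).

α = atan 0.75 = 36.87°;  2α = 73.74°
edge 1: e_1 = (+2.26, +0.37);  n_1 = (+0.1616, -0.9869)
edge 5: e_5 = (-0.57, -2.88);  n_5 = (-0.9810, +0.1942)
∠(n_1, n_5) = 110.49°
δ = |180° − 110.49°| = 69.51°
69.51° ≤ 2α = 73.74°  →  valid

δ = 69.51°, valid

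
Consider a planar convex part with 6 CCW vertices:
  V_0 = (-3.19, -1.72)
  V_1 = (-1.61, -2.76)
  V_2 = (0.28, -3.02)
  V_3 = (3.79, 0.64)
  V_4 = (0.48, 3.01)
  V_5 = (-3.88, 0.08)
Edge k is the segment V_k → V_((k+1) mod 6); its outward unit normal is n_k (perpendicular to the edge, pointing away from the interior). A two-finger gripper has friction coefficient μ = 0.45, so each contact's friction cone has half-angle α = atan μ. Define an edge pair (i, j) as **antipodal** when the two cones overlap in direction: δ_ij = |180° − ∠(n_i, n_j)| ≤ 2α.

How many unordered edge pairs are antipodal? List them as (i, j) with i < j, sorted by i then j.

count = 5; pairs: (0,3), (1,3), (1,4), (2,4), (3,5)

α = atan 0.45 = 24.23°;  2α = 48.46°
n_0 = (-0.5498, -0.8353)
n_1 = (-0.1363, -0.9907)
n_2 = (+0.7217, -0.6922)
n_3 = (+0.5822, +0.8131)
n_4 = (-0.5578, +0.8300)
n_5 = (-0.9337, -0.3579)
  (0,1): δ = 154.48°  ·
  (0,2): δ = 100.45°  ·
  (0,3): δ = 2.25°  ✓
  (0,4): δ = 67.26°  ·
  (0,5): δ = 144.33°  ·
  (1,2): δ = 125.97°  ·
  (1,3): δ = 27.77°  ✓
  (1,4): δ = 41.73°  ✓
  (1,5): δ = 118.81°  ·
  (2,3): δ = 81.80°  ·
  (2,4): δ = 12.30°  ✓
  (2,5): δ = 64.78°  ·
  (3,4): δ = 110.50°  ·
  (3,5): δ = 33.42°  ✓
  (4,5): δ = 102.93°  ·
antipodal pairs: 5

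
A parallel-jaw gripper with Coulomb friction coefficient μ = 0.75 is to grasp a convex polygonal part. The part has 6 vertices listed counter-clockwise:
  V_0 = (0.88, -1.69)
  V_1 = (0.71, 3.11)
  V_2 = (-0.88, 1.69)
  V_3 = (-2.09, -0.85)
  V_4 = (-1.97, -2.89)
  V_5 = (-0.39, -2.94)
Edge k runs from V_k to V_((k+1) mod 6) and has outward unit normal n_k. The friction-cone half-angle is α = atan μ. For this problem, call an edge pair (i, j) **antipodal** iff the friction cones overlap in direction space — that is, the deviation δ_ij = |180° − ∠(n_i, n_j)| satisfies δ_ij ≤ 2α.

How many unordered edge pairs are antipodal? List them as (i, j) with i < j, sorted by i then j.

α = atan 0.75 = 36.87°;  2α = 73.74°
n_0 = (+0.9994, +0.0354)
n_1 = (-0.6661, +0.7459)
n_2 = (-0.9028, +0.4301)
n_3 = (-0.9983, -0.0587)
n_4 = (-0.0316, -0.9995)
n_5 = (+0.7015, -0.7127)
  (0,1): δ = 50.26°  ✓
  (0,2): δ = 27.50°  ✓
  (0,3): δ = 1.34°  ✓
  (0,4): δ = 86.16°  ·
  (0,5): δ = 132.52°  ·
  (1,2): δ = 157.24°  ·
  (1,3): δ = 128.40°  ·
  (1,4): δ = 43.58°  ✓
  (1,5): δ = 2.78°  ✓
  (2,3): δ = 151.16°  ·
  (2,4): δ = 66.34°  ✓
  (2,5): δ = 19.98°  ✓
  (3,4): δ = 95.18°  ·
  (3,5): δ = 48.82°  ✓
  (4,5): δ = 133.64°  ·
antipodal pairs: 8

count = 8; pairs: (0,1), (0,2), (0,3), (1,4), (1,5), (2,4), (2,5), (3,5)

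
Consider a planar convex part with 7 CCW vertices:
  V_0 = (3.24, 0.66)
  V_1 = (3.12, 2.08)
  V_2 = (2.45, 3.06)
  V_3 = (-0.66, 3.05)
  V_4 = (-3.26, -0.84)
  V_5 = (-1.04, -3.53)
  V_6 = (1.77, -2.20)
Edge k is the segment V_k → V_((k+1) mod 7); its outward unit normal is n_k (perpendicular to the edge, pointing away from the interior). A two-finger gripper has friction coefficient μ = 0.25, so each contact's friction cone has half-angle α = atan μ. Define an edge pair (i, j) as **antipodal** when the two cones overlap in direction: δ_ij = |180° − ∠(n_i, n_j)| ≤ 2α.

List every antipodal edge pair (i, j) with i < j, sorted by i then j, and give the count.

count = 3; pairs: (1,4), (2,5), (3,6)

α = atan 0.25 = 14.04°;  2α = 28.07°
n_0 = (+0.9964, +0.0842)
n_1 = (+0.8255, +0.5644)
n_2 = (-0.0032, +1.0000)
n_3 = (-0.8314, +0.5557)
n_4 = (-0.7713, -0.6365)
n_5 = (+0.4278, -0.9039)
n_6 = (+0.8894, -0.4571)
  (0,1): δ = 150.47°  ·
  (0,2): δ = 94.65°  ·
  (0,3): δ = 38.59°  ·
  (0,4): δ = 34.70°  ·
  (0,5): δ = 110.50°  ·
  (0,6): δ = 147.97°  ·
  (1,2): δ = 124.18°  ·
  (1,3): δ = 68.12°  ·
  (1,4): δ = 5.17°  ✓
  (1,5): δ = 80.97°  ·
  (1,6): δ = 118.44°  ·
  (2,3): δ = 123.94°  ·
  (2,4): δ = 50.65°  ·
  (2,5): δ = 25.14°  ✓
  (2,6): δ = 62.61°  ·
  (3,4): δ = 106.71°  ·
  (3,5): δ = 30.91°  ·
  (3,6): δ = 6.56°  ✓
  (4,5): δ = 104.20°  ·
  (4,6): δ = 66.73°  ·
  (5,6): δ = 142.53°  ·
antipodal pairs: 3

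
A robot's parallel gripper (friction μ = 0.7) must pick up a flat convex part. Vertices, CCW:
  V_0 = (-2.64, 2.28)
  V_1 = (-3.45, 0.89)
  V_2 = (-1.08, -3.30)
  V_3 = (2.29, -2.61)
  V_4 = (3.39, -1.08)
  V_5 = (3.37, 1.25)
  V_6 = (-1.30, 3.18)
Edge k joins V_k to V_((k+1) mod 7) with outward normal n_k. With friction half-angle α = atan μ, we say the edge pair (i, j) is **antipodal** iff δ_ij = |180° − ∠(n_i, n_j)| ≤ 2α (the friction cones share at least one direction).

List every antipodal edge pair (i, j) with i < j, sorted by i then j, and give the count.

count = 10; pairs: (0,2), (0,3), (0,4), (1,3), (1,4), (1,5), (2,5), (2,6), (3,6), (4,6)

α = atan 0.7 = 34.99°;  2α = 69.98°
n_0 = (-0.8640, +0.5035)
n_1 = (-0.8704, -0.4923)
n_2 = (+0.2006, -0.9797)
n_3 = (+0.8119, -0.5837)
n_4 = (+1.0000, +0.0086)
n_5 = (+0.3819, +0.9242)
n_6 = (-0.5576, +0.8301)
  (0,1): δ = 120.28°  ·
  (0,2): δ = 48.20°  ✓
  (0,3): δ = 5.48°  ✓
  (0,4): δ = 30.72°  ✓
  (0,5): δ = 97.78°  ·
  (0,6): δ = 154.12°  ·
  (1,2): δ = 107.92°  ·
  (1,3): δ = 65.21°  ✓
  (1,4): δ = 29.00°  ✓
  (1,5): δ = 38.05°  ✓
  (1,6): δ = 94.39°  ·
  (2,3): δ = 137.29°  ·
  (2,4): δ = 101.08°  ·
  (2,5): δ = 34.03°  ✓
  (2,6): δ = 22.32°  ✓
  (3,4): δ = 143.79°  ·
  (3,5): δ = 76.74°  ·
  (3,6): δ = 20.40°  ✓
  (4,5): δ = 112.95°  ·
  (4,6): δ = 56.60°  ✓
  (5,6): δ = 123.66°  ·
antipodal pairs: 10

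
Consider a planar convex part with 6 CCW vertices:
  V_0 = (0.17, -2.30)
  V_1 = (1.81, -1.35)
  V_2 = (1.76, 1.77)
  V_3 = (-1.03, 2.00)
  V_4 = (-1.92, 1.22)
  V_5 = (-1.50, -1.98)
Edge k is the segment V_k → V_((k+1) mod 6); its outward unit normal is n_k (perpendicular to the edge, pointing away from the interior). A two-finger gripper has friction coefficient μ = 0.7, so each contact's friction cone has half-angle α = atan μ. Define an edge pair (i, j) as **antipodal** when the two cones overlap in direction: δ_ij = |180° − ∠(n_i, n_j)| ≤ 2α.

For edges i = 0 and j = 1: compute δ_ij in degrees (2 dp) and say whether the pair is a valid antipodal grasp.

δ = 119.16°, invalid

α = atan 0.7 = 34.99°;  2α = 69.98°
edge 0: e_0 = (+1.64, +0.95);  n_0 = (+0.5012, -0.8653)
edge 1: e_1 = (-0.05, +3.12);  n_1 = (+0.9999, +0.0160)
∠(n_0, n_1) = 60.84°
δ = |180° − 60.84°| = 119.16°
119.16° > 2α = 69.98°  →  invalid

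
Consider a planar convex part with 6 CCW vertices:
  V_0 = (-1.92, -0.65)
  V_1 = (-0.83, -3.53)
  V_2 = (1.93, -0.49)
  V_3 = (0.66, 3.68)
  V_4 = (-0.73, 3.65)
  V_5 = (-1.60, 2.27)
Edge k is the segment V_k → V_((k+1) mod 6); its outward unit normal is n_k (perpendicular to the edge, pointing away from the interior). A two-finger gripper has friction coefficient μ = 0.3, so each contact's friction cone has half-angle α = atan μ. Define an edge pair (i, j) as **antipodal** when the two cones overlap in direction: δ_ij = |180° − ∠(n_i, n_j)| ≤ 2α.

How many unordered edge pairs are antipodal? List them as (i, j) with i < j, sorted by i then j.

count = 3; pairs: (0,2), (1,4), (2,5)

α = atan 0.3 = 16.70°;  2α = 33.40°
n_0 = (-0.9353, -0.3540)
n_1 = (+0.7404, -0.6722)
n_2 = (+0.9566, +0.2913)
n_3 = (-0.0216, +0.9998)
n_4 = (-0.8459, +0.5333)
n_5 = (-0.9940, +0.1089)
  (0,1): δ = 62.97°  ·
  (0,2): δ = 3.79°  ✓
  (0,3): δ = 70.51°  ·
  (0,4): δ = 127.04°  ·
  (0,5): δ = 153.02°  ·
  (1,2): δ = 120.83°  ·
  (1,3): δ = 46.53°  ·
  (1,4): δ = 10.01°  ✓
  (1,5): δ = 35.98°  ·
  (2,3): δ = 105.70°  ·
  (2,4): δ = 49.17°  ·
  (2,5): δ = 23.19°  ✓
  (3,4): δ = 123.47°  ·
  (3,5): δ = 97.49°  ·
  (4,5): δ = 154.03°  ·
antipodal pairs: 3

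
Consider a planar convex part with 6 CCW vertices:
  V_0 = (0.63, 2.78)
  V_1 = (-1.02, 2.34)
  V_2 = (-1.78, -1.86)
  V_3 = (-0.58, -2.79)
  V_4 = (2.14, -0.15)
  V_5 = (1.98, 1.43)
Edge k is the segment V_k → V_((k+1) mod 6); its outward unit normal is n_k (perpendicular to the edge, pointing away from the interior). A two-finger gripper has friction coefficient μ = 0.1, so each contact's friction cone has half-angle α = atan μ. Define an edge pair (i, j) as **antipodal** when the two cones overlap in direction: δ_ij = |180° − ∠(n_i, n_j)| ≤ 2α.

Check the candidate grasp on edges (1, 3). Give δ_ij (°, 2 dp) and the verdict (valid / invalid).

δ = 35.60°, invalid

α = atan 0.1 = 5.71°;  2α = 11.42°
edge 1: e_1 = (-0.76, -4.20);  n_1 = (-0.9840, +0.1781)
edge 3: e_3 = (+2.72, +2.64);  n_3 = (+0.6965, -0.7176)
∠(n_1, n_3) = 144.40°
δ = |180° − 144.40°| = 35.60°
35.60° > 2α = 11.42°  →  invalid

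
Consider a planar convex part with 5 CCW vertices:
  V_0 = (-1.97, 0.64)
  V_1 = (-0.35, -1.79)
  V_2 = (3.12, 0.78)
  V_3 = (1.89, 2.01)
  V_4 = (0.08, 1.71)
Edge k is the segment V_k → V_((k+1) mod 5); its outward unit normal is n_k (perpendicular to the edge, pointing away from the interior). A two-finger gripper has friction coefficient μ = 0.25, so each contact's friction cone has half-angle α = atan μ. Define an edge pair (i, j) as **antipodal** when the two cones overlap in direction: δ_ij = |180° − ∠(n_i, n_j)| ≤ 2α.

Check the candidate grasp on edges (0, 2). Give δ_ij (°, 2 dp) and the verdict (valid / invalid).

δ = 11.31°, valid

α = atan 0.25 = 14.04°;  2α = 28.07°
edge 0: e_0 = (+1.62, -2.43);  n_0 = (-0.8321, -0.5547)
edge 2: e_2 = (-1.23, +1.23);  n_2 = (+0.7071, +0.7071)
∠(n_0, n_2) = 168.69°
δ = |180° − 168.69°| = 11.31°
11.31° ≤ 2α = 28.07°  →  valid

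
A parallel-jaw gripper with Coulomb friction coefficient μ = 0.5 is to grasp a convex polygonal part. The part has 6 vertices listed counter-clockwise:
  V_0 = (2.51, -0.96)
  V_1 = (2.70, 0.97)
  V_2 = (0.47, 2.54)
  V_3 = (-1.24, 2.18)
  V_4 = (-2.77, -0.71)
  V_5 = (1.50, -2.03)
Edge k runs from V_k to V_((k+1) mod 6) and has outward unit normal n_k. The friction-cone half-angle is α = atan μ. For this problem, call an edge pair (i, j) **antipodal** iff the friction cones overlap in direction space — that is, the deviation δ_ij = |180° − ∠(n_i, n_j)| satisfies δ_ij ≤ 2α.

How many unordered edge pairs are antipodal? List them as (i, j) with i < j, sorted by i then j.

α = atan 0.5 = 26.57°;  2α = 53.13°
n_0 = (+0.9952, -0.0980)
n_1 = (+0.5757, +0.8177)
n_2 = (-0.2060, +0.9785)
n_3 = (-0.8838, +0.4679)
n_4 = (-0.2953, -0.9554)
n_5 = (+0.7272, -0.6864)
  (0,1): δ = 119.52°  ·
  (0,2): δ = 72.49°  ·
  (0,3): δ = 22.27°  ✓
  (0,4): δ = 78.44°  ·
  (0,5): δ = 142.27°  ·
  (1,2): δ = 132.96°  ·
  (1,3): δ = 82.75°  ·
  (1,4): δ = 17.97°  ✓
  (1,5): δ = 81.80°  ·
  (2,3): δ = 129.79°  ·
  (2,4): δ = 29.07°  ✓
  (2,5): δ = 34.76°  ✓
  (3,4): δ = 79.28°  ·
  (3,5): δ = 15.45°  ✓
  (4,5): δ = 116.17°  ·
antipodal pairs: 5

count = 5; pairs: (0,3), (1,4), (2,4), (2,5), (3,5)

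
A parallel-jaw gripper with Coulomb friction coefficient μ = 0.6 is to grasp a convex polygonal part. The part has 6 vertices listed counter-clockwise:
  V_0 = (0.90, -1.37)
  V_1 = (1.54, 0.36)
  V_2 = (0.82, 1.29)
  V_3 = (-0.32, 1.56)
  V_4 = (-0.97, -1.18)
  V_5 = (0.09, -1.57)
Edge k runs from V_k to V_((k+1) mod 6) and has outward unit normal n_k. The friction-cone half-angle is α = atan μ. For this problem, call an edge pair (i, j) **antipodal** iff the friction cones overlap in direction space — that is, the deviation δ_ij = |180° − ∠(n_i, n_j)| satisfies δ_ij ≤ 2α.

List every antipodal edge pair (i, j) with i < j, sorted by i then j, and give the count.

α = atan 0.6 = 30.96°;  2α = 61.93°
n_0 = (+0.9379, -0.3470)
n_1 = (+0.7907, +0.6122)
n_2 = (+0.2305, +0.9731)
n_3 = (-0.9730, +0.2308)
n_4 = (-0.3453, -0.9385)
n_5 = (+0.2397, -0.9708)
  (0,1): δ = 121.95°  ·
  (0,2): δ = 83.02°  ·
  (0,3): δ = 6.96°  ✓
  (0,4): δ = 90.10°  ·
  (0,5): δ = 124.17°  ·
  (1,2): δ = 141.07°  ·
  (1,3): δ = 51.09°  ✓
  (1,4): δ = 32.05°  ✓
  (1,5): δ = 66.12°  ·
  (2,3): δ = 90.02°  ·
  (2,4): δ = 6.88°  ✓
  (2,5): δ = 27.19°  ✓
  (3,4): δ = 96.85°  ·
  (3,5): δ = 62.78°  ·
  (4,5): δ = 145.93°  ·
antipodal pairs: 5

count = 5; pairs: (0,3), (1,3), (1,4), (2,4), (2,5)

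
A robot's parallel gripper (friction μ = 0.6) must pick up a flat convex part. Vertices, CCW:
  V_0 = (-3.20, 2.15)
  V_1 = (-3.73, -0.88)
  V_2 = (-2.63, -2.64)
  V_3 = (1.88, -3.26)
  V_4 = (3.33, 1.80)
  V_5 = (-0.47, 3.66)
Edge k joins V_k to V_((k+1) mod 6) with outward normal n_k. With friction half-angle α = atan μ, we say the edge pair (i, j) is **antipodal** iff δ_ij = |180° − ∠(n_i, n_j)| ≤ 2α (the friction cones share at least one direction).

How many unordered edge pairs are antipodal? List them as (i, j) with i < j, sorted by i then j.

count = 6; pairs: (0,3), (1,3), (1,4), (2,4), (2,5), (3,5)

α = atan 0.6 = 30.96°;  2α = 61.93°
n_0 = (-0.9850, +0.1723)
n_1 = (-0.8480, -0.5300)
n_2 = (-0.1362, -0.9907)
n_3 = (+0.9613, -0.2755)
n_4 = (+0.4396, +0.8982)
n_5 = (-0.4840, +0.8751)
  (0,1): δ = 138.07°  ·
  (0,2): δ = 87.91°  ·
  (0,3): δ = 6.07°  ✓
  (0,4): δ = 73.84°  ·
  (0,5): δ = 128.87°  ·
  (1,2): δ = 129.83°  ·
  (1,3): δ = 48.00°  ✓
  (1,4): δ = 31.91°  ✓
  (1,5): δ = 86.94°  ·
  (2,3): δ = 98.16°  ·
  (2,4): δ = 18.25°  ✓
  (2,5): δ = 36.78°  ✓
  (3,4): δ = 100.09°  ·
  (3,5): δ = 45.06°  ✓
  (4,5): δ = 124.97°  ·
antipodal pairs: 6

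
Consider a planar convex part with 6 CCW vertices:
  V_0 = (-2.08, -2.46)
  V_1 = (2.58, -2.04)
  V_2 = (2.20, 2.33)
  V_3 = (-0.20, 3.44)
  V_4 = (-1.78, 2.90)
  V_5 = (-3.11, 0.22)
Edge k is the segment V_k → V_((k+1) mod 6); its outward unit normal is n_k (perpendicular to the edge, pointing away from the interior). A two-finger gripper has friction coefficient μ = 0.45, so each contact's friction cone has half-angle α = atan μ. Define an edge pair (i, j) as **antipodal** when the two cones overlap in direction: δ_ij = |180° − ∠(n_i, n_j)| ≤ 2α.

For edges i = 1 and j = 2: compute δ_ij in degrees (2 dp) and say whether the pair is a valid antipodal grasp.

α = atan 0.45 = 24.23°;  2α = 48.46°
edge 1: e_1 = (-0.38, +4.37);  n_1 = (+0.9962, +0.0866)
edge 2: e_2 = (-2.40, +1.11);  n_2 = (+0.4198, +0.9076)
∠(n_1, n_2) = 60.21°
δ = |180° − 60.21°| = 119.79°
119.79° > 2α = 48.46°  →  invalid

δ = 119.79°, invalid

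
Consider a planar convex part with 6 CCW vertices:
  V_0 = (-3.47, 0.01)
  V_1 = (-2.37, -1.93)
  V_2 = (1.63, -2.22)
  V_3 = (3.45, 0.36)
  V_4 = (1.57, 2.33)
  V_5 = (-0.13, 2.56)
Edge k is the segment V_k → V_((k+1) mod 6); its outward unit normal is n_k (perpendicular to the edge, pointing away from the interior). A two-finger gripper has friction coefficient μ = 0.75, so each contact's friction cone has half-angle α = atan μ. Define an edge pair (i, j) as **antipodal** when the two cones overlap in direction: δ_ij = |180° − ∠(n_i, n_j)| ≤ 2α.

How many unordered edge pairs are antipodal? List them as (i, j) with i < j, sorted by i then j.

α = atan 0.75 = 36.87°;  2α = 73.74°
n_0 = (-0.8699, -0.4932)
n_1 = (-0.0723, -0.9974)
n_2 = (+0.8171, -0.5764)
n_3 = (+0.7234, +0.6904)
n_4 = (+0.1341, +0.9910)
n_5 = (-0.6068, +0.7948)
  (0,1): δ = 123.70°  ·
  (0,2): δ = 64.75°  ✓
  (0,3): δ = 14.11°  ✓
  (0,4): δ = 52.74°  ✓
  (0,5): δ = 97.81°  ·
  (1,2): δ = 121.05°  ·
  (1,3): δ = 42.19°  ✓
  (1,4): δ = 3.56°  ✓
  (1,5): δ = 41.51°  ✓
  (2,3): δ = 101.14°  ·
  (2,4): δ = 62.50°  ✓
  (2,5): δ = 17.44°  ✓
  (3,4): δ = 141.37°  ·
  (3,5): δ = 96.30°  ·
  (4,5): δ = 134.93°  ·
antipodal pairs: 8

count = 8; pairs: (0,2), (0,3), (0,4), (1,3), (1,4), (1,5), (2,4), (2,5)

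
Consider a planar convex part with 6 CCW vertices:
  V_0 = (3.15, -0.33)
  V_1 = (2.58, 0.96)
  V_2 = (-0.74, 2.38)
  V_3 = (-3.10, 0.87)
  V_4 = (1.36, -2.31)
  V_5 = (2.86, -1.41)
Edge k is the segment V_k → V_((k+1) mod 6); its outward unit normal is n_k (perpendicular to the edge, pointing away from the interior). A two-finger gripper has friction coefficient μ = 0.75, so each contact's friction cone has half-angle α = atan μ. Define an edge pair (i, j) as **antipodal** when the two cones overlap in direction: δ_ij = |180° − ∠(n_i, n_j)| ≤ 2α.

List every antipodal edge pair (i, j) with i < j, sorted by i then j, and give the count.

α = atan 0.75 = 36.87°;  2α = 73.74°
n_0 = (+0.9147, +0.4042)
n_1 = (+0.3933, +0.9194)
n_2 = (-0.5390, +0.8423)
n_3 = (-0.5805, -0.8142)
n_4 = (+0.5145, -0.8575)
n_5 = (+0.9658, -0.2593)
  (0,1): δ = 137.00°  ·
  (0,2): δ = 81.23°  ·
  (0,3): δ = 30.67°  ✓
  (0,4): δ = 97.13°  ·
  (0,5): δ = 141.13°  ·
  (1,2): δ = 124.23°  ·
  (1,3): δ = 12.33°  ✓
  (1,4): δ = 54.12°  ✓
  (1,5): δ = 98.13°  ·
  (2,3): δ = 68.10°  ✓
  (2,4): δ = 1.65°  ✓
  (2,5): δ = 42.36°  ✓
  (3,4): δ = 113.55°  ·
  (3,5): δ = 69.54°  ✓
  (4,5): δ = 135.99°  ·
antipodal pairs: 7

count = 7; pairs: (0,3), (1,3), (1,4), (2,3), (2,4), (2,5), (3,5)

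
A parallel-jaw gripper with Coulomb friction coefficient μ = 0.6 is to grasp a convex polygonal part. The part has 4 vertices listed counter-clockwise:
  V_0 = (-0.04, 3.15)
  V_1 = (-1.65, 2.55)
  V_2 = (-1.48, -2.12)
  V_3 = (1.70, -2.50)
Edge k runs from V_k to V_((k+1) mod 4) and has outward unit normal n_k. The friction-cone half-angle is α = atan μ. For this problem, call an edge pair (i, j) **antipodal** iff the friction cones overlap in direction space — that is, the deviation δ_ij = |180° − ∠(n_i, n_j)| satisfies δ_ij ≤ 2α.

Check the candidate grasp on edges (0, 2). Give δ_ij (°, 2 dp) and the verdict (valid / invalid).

α = atan 0.6 = 30.96°;  2α = 61.93°
edge 0: e_0 = (-1.61, -0.60);  n_0 = (-0.3492, +0.9370)
edge 2: e_2 = (+3.18, -0.38);  n_2 = (-0.1187, -0.9929)
∠(n_0, n_2) = 152.75°
δ = |180° − 152.75°| = 27.25°
27.25° ≤ 2α = 61.93°  →  valid

δ = 27.25°, valid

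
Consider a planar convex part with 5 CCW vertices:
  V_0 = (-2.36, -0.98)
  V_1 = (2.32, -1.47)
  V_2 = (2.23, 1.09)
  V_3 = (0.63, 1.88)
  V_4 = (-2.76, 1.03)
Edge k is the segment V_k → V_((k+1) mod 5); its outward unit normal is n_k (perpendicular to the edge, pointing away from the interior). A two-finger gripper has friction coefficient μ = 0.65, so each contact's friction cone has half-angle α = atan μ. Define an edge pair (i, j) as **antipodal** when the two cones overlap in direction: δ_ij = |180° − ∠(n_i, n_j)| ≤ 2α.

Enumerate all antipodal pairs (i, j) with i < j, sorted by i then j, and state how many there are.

count = 4; pairs: (0,2), (0,3), (1,4), (2,4)

α = atan 0.65 = 33.02°;  2α = 66.05°
n_0 = (-0.1041, -0.9946)
n_1 = (+0.9994, +0.0351)
n_2 = (+0.4427, +0.8967)
n_3 = (-0.2432, +0.9700)
n_4 = (-0.9808, -0.1952)
  (0,1): δ = 82.01°  ·
  (0,2): δ = 20.30°  ✓
  (0,3): δ = 20.05°  ✓
  (0,4): δ = 107.23°  ·
  (1,2): δ = 118.29°  ·
  (1,3): δ = 77.94°  ·
  (1,4): δ = 9.24°  ✓
  (2,3): δ = 139.65°  ·
  (2,4): δ = 52.47°  ✓
  (3,4): δ = 92.82°  ·
antipodal pairs: 4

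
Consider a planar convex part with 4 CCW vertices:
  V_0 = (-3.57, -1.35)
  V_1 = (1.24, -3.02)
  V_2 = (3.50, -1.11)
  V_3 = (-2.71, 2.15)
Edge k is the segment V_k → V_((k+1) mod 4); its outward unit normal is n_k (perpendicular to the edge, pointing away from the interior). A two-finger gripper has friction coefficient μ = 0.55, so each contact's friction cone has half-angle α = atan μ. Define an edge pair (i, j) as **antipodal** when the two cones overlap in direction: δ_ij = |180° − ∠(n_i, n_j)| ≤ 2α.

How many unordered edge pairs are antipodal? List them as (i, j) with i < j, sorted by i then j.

α = atan 0.55 = 28.81°;  2α = 57.62°
n_0 = (-0.3280, -0.9447)
n_1 = (+0.6455, -0.7638)
n_2 = (+0.4648, +0.8854)
n_3 = (-0.9711, +0.2386)
  (0,1): δ = 120.65°  ·
  (0,2): δ = 8.55°  ✓
  (0,3): δ = 95.34°  ·
  (1,2): δ = 67.90°  ·
  (1,3): δ = 35.99°  ✓
  (2,3): δ = 76.11°  ·
antipodal pairs: 2

count = 2; pairs: (0,2), (1,3)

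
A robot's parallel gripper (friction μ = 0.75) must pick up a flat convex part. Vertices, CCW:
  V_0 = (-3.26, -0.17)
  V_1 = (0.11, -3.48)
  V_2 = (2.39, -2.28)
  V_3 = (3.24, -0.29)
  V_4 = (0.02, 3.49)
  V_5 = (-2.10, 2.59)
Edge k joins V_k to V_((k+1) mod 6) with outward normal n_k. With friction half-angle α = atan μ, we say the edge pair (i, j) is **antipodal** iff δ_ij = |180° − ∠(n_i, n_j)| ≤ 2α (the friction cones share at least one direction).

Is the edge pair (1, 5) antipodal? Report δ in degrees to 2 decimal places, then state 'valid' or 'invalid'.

δ = 39.44°, valid

α = atan 0.75 = 36.87°;  2α = 73.74°
edge 1: e_1 = (+2.28, +1.20);  n_1 = (+0.4657, -0.8849)
edge 5: e_5 = (-1.16, -2.76);  n_5 = (-0.9219, +0.3875)
∠(n_1, n_5) = 140.56°
δ = |180° − 140.56°| = 39.44°
39.44° ≤ 2α = 73.74°  →  valid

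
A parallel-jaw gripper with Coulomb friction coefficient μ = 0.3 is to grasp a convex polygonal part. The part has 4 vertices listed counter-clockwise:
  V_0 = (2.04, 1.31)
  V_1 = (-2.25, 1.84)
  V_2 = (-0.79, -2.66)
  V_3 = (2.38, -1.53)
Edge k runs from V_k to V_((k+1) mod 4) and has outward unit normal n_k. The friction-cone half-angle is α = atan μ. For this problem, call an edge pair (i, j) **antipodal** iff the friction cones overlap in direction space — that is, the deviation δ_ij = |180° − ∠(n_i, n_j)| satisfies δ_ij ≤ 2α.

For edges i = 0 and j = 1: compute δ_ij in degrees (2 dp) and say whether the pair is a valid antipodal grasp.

α = atan 0.3 = 16.70°;  2α = 33.40°
edge 0: e_0 = (-4.29, +0.53);  n_0 = (+0.1226, +0.9925)
edge 1: e_1 = (+1.46, -4.50);  n_1 = (-0.9512, -0.3086)
∠(n_0, n_1) = 115.02°
δ = |180° − 115.02°| = 64.98°
64.98° > 2α = 33.40°  →  invalid

δ = 64.98°, invalid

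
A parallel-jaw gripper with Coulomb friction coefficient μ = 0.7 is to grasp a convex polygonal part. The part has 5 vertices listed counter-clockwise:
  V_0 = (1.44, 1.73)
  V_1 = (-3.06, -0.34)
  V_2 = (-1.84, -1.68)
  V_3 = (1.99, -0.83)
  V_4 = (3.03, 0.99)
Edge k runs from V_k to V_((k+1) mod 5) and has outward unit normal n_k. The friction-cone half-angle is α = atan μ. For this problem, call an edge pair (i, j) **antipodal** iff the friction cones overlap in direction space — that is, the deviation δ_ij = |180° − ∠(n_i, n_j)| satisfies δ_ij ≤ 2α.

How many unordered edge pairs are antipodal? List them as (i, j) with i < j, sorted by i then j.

count = 4; pairs: (0,2), (0,3), (1,4), (2,4)

α = atan 0.7 = 34.99°;  2α = 69.98°
n_0 = (-0.4179, +0.9085)
n_1 = (-0.7394, -0.6732)
n_2 = (+0.2167, -0.9762)
n_3 = (+0.8682, -0.4961)
n_4 = (+0.4219, +0.9066)
  (0,1): δ = 72.39°  ·
  (0,2): δ = 12.19°  ✓
  (0,3): δ = 35.55°  ✓
  (0,4): δ = 130.34°  ·
  (1,2): δ = 119.80°  ·
  (1,3): δ = 72.06°  ·
  (1,4): δ = 22.73°  ✓
  (2,3): δ = 132.26°  ·
  (2,4): δ = 37.47°  ✓
  (3,4): δ = 85.21°  ·
antipodal pairs: 4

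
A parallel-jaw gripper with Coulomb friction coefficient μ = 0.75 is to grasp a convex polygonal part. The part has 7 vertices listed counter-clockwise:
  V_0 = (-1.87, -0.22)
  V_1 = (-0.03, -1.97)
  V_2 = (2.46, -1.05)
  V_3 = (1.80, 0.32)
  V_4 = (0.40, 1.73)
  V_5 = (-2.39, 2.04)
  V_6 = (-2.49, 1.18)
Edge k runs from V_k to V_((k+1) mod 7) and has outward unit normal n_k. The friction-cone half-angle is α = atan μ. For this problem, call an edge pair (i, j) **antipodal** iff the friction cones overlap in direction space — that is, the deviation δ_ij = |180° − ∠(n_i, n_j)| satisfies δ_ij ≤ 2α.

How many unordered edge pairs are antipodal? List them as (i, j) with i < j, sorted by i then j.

α = atan 0.75 = 36.87°;  2α = 73.74°
n_0 = (-0.6892, -0.7246)
n_1 = (+0.3466, -0.9380)
n_2 = (+0.9009, +0.4340)
n_3 = (+0.7096, +0.7046)
n_4 = (+0.1104, +0.9939)
n_5 = (-0.9933, +0.1155)
n_6 = (-0.9143, -0.4049)
  (0,1): δ = 116.16°  ·
  (0,2): δ = 20.71°  ✓
  (0,3): δ = 1.64°  ✓
  (0,4): δ = 37.22°  ✓
  (0,5): δ = 126.93°  ·
  (0,6): δ = 157.45°  ·
  (1,2): δ = 84.56°  ·
  (1,3): δ = 65.48°  ✓
  (1,4): δ = 26.62°  ✓
  (1,5): δ = 63.09°  ✓
  (1,6): δ = 93.61°  ·
  (2,3): δ = 160.93°  ·
  (2,4): δ = 122.06°  ·
  (2,5): δ = 32.36°  ✓
  (2,6): δ = 1.84°  ✓
  (3,4): δ = 141.14°  ·
  (3,5): δ = 51.43°  ✓
  (3,6): δ = 20.91°  ✓
  (4,5): δ = 90.29°  ·
  (4,6): δ = 59.77°  ✓
  (5,6): δ = 149.48°  ·
antipodal pairs: 11

count = 11; pairs: (0,2), (0,3), (0,4), (1,3), (1,4), (1,5), (2,5), (2,6), (3,5), (3,6), (4,6)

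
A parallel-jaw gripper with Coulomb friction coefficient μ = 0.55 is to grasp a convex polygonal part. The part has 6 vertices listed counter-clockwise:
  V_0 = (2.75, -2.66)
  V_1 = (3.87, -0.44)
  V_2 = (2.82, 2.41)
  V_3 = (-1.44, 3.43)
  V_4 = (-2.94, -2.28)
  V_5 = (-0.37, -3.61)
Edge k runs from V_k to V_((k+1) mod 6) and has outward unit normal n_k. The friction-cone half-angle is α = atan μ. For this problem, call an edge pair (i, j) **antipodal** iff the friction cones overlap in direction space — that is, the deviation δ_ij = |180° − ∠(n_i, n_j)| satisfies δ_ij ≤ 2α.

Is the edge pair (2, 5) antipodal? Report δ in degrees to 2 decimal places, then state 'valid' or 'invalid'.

α = atan 0.55 = 28.81°;  2α = 57.62°
edge 2: e_2 = (-4.26, +1.02);  n_2 = (+0.2329, +0.9725)
edge 5: e_5 = (+3.12, +0.95);  n_5 = (+0.2913, -0.9566)
∠(n_2, n_5) = 149.60°
δ = |180° − 149.60°| = 30.40°
30.40° ≤ 2α = 57.62°  →  valid

δ = 30.40°, valid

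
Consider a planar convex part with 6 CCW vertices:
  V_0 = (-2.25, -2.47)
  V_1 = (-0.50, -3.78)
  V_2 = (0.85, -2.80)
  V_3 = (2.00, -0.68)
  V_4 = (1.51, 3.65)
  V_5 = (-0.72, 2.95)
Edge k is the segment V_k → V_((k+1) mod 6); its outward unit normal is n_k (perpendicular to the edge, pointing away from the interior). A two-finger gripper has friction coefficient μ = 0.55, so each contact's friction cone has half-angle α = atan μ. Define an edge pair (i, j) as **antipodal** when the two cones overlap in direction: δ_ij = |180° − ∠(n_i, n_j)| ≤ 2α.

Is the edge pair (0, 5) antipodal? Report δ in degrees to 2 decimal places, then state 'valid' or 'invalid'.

δ = 111.05°, invalid

α = atan 0.55 = 28.81°;  2α = 57.62°
edge 0: e_0 = (+1.75, -1.31);  n_0 = (-0.5993, -0.8005)
edge 5: e_5 = (-1.53, -5.42);  n_5 = (-0.9624, +0.2717)
∠(n_0, n_5) = 68.95°
δ = |180° − 68.95°| = 111.05°
111.05° > 2α = 57.62°  →  invalid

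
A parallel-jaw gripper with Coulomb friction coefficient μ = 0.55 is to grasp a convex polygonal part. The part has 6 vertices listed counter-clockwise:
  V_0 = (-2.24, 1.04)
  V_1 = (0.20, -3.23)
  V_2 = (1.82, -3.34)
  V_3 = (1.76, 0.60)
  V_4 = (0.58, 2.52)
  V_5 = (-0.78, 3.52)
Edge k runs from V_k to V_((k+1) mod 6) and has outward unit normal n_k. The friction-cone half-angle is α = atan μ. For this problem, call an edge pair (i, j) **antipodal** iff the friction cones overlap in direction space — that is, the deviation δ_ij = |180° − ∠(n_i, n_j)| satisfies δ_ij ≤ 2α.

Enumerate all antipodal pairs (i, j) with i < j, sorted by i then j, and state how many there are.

count = 6; pairs: (0,2), (0,3), (0,4), (1,3), (1,4), (2,5)

α = atan 0.55 = 28.81°;  2α = 57.62°
n_0 = (-0.8682, -0.4961)
n_1 = (-0.0677, -0.9977)
n_2 = (+0.9999, +0.0152)
n_3 = (+0.8520, +0.5236)
n_4 = (+0.5924, +0.8057)
n_5 = (-0.8618, +0.5073)
  (0,1): δ = 123.63°  ·
  (0,2): δ = 28.87°  ✓
  (0,3): δ = 1.83°  ✓
  (0,4): δ = 23.93°  ✓
  (0,5): δ = 119.77°  ·
  (1,2): δ = 85.24°  ·
  (1,3): δ = 54.54°  ✓
  (1,4): δ = 32.44°  ✓
  (1,5): δ = 63.40°  ·
  (2,3): δ = 149.30°  ·
  (2,4): δ = 127.20°  ·
  (2,5): δ = 31.36°  ✓
  (3,4): δ = 157.90°  ·
  (3,5): δ = 62.06°  ·
  (4,5): δ = 84.16°  ·
antipodal pairs: 6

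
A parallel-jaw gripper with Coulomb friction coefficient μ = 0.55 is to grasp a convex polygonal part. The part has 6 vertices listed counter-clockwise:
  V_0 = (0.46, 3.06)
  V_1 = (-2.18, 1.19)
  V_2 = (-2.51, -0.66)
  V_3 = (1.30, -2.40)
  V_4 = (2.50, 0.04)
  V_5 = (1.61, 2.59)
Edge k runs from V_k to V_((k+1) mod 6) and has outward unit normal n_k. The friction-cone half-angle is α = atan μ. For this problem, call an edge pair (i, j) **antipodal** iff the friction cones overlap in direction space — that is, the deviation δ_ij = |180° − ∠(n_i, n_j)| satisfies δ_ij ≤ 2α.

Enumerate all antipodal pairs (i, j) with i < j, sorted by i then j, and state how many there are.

α = atan 0.55 = 28.81°;  2α = 57.62°
n_0 = (-0.5780, +0.8160)
n_1 = (-0.9845, +0.1756)
n_2 = (-0.4154, -0.9096)
n_3 = (+0.8973, -0.4413)
n_4 = (+0.9441, +0.3295)
n_5 = (+0.3783, +0.9257)
  (0,1): δ = 135.43°  ·
  (0,2): δ = 59.86°  ·
  (0,3): δ = 28.50°  ✓
  (0,4): δ = 73.93°  ·
  (0,5): δ = 122.46°  ·
  (1,2): δ = 104.43°  ·
  (1,3): δ = 16.07°  ✓
  (1,4): δ = 29.35°  ✓
  (1,5): δ = 77.88°  ·
  (2,3): δ = 91.64°  ·
  (2,4): δ = 46.21°  ✓
  (2,5): δ = 2.32°  ✓
  (3,4): δ = 134.57°  ·
  (3,5): δ = 86.04°  ·
  (4,5): δ = 131.47°  ·
antipodal pairs: 5

count = 5; pairs: (0,3), (1,3), (1,4), (2,4), (2,5)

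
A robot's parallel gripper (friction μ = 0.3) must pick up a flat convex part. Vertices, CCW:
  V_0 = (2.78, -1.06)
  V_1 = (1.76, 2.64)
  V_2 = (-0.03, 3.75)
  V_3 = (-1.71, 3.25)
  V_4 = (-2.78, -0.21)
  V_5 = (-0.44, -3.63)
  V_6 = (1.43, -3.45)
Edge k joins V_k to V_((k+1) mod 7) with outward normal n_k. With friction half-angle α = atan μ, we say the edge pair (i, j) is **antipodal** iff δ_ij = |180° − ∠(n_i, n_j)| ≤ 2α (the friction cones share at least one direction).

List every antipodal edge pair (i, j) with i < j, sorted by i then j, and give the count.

α = atan 0.3 = 16.70°;  2α = 33.40°
n_0 = (+0.9640, +0.2658)
n_1 = (+0.5270, +0.8499)
n_2 = (-0.2853, +0.9585)
n_3 = (-0.9554, +0.2954)
n_4 = (-0.8253, -0.5647)
n_5 = (+0.0958, -0.9954)
n_6 = (+0.8707, -0.4918)
  (0,1): δ = 137.22°  ·
  (0,2): δ = 88.84°  ·
  (0,3): δ = 32.60°  ✓
  (0,4): δ = 18.97°  ✓
  (0,5): δ = 80.09°  ·
  (0,6): δ = 135.13°  ·
  (1,2): δ = 131.62°  ·
  (1,3): δ = 75.38°  ·
  (1,4): δ = 23.82°  ✓
  (1,5): δ = 37.30°  ·
  (1,6): δ = 92.34°  ·
  (2,3): δ = 123.76°  ·
  (2,4): δ = 72.19°  ·
  (2,5): δ = 11.08°  ✓
  (2,6): δ = 43.97°  ·
  (3,4): δ = 128.44°  ·
  (3,5): δ = 67.32°  ·
  (3,6): δ = 12.28°  ✓
  (4,5): δ = 118.88°  ·
  (4,6): δ = 63.84°  ·
  (5,6): δ = 124.96°  ·
antipodal pairs: 5

count = 5; pairs: (0,3), (0,4), (1,4), (2,5), (3,6)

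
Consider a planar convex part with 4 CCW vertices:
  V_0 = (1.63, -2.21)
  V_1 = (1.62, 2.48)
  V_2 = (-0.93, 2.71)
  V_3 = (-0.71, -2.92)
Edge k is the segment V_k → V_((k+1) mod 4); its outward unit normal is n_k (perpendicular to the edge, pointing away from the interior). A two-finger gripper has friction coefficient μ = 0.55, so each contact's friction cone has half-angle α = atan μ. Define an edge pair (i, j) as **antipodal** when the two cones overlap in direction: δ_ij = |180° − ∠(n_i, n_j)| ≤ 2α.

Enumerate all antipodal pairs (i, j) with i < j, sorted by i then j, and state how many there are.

α = atan 0.55 = 28.81°;  2α = 57.62°
n_0 = (+1.0000, +0.0021)
n_1 = (+0.0898, +0.9960)
n_2 = (-0.9992, -0.0390)
n_3 = (+0.2903, -0.9569)
  (0,1): δ = 95.28°  ·
  (0,2): δ = 2.12°  ✓
  (0,3): δ = 106.76°  ·
  (1,2): δ = 82.61°  ·
  (1,3): δ = 22.03°  ✓
  (2,3): δ = 75.36°  ·
antipodal pairs: 2

count = 2; pairs: (0,2), (1,3)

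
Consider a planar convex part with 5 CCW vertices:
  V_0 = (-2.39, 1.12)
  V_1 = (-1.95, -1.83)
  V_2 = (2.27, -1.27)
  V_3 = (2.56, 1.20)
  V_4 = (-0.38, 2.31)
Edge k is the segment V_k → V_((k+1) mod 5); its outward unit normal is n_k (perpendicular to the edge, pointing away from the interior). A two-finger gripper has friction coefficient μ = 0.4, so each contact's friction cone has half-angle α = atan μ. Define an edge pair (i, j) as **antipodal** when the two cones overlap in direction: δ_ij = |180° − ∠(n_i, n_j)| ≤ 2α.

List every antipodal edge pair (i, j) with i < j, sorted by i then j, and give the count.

α = atan 0.4 = 21.80°;  2α = 43.60°
n_0 = (-0.9891, -0.1475)
n_1 = (+0.1315, -0.9913)
n_2 = (+0.9932, -0.1166)
n_3 = (+0.3532, +0.9355)
n_4 = (-0.5095, +0.8605)
  (0,1): δ = 90.92°  ·
  (0,2): δ = 15.18°  ✓
  (0,3): δ = 60.83°  ·
  (0,4): δ = 112.14°  ·
  (1,2): δ = 104.26°  ·
  (1,3): δ = 28.24°  ✓
  (1,4): δ = 23.07°  ✓
  (2,3): δ = 103.99°  ·
  (2,4): δ = 52.68°  ·
  (3,4): δ = 128.69°  ·
antipodal pairs: 3

count = 3; pairs: (0,2), (1,3), (1,4)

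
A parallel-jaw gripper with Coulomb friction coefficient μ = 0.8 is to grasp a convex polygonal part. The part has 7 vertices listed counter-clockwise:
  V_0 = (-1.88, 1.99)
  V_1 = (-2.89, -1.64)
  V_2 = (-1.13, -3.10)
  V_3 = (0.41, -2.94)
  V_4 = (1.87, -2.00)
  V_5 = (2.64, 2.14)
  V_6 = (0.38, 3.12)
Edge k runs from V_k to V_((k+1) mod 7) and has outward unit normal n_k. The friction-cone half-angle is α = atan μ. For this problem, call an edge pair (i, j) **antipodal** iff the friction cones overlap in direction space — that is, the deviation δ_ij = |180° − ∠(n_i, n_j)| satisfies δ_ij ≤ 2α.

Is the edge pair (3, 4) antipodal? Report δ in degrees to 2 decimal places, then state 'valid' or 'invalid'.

δ = 133.31°, invalid

α = atan 0.8 = 38.66°;  2α = 77.32°
edge 3: e_3 = (+1.46, +0.94);  n_3 = (+0.5413, -0.8408)
edge 4: e_4 = (+0.77, +4.14);  n_4 = (+0.9831, -0.1829)
∠(n_3, n_4) = 46.69°
δ = |180° − 46.69°| = 133.31°
133.31° > 2α = 77.32°  →  invalid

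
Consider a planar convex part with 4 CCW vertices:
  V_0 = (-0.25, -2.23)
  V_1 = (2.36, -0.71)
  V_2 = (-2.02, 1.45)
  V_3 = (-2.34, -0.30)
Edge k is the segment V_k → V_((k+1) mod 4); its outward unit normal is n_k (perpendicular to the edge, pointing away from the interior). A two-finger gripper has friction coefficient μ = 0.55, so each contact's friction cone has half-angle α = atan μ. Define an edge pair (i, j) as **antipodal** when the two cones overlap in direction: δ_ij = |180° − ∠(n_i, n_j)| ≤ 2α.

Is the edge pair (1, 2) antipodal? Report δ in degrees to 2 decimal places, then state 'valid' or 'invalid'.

α = atan 0.55 = 28.81°;  2α = 57.62°
edge 1: e_1 = (-4.38, +2.16);  n_1 = (+0.4423, +0.8969)
edge 2: e_2 = (-0.32, -1.75);  n_2 = (-0.9837, +0.1799)
∠(n_1, n_2) = 105.89°
δ = |180° − 105.89°| = 74.11°
74.11° > 2α = 57.62°  →  invalid

δ = 74.11°, invalid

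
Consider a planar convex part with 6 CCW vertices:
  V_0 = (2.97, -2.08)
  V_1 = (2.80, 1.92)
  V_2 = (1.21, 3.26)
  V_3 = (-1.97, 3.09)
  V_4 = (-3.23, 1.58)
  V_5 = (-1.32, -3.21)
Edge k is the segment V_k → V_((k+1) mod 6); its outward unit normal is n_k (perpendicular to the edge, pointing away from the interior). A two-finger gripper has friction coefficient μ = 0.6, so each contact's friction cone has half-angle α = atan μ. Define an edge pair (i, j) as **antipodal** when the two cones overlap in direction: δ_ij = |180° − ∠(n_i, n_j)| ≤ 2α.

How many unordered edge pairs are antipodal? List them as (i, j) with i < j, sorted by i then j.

count = 6; pairs: (0,3), (0,4), (1,4), (1,5), (2,5), (3,5)

α = atan 0.6 = 30.96°;  2α = 61.93°
n_0 = (+0.9991, +0.0425)
n_1 = (+0.6444, +0.7647)
n_2 = (-0.0534, +0.9986)
n_3 = (-0.7678, +0.6407)
n_4 = (-0.9289, -0.3704)
n_5 = (+0.2547, -0.9670)
  (0,1): δ = 132.56°  ·
  (0,2): δ = 89.37°  ·
  (0,3): δ = 42.28°  ✓
  (0,4): δ = 19.31°  ✓
  (0,5): δ = 102.32°  ·
  (1,2): δ = 136.82°  ·
  (1,3): δ = 89.72°  ·
  (1,4): δ = 28.14°  ✓
  (1,5): δ = 54.88°  ✓
  (2,3): δ = 132.90°  ·
  (2,4): δ = 71.32°  ·
  (2,5): δ = 11.70°  ✓
  (3,4): δ = 118.42°  ·
  (3,5): δ = 35.40°  ✓
  (4,5): δ = 96.98°  ·
antipodal pairs: 6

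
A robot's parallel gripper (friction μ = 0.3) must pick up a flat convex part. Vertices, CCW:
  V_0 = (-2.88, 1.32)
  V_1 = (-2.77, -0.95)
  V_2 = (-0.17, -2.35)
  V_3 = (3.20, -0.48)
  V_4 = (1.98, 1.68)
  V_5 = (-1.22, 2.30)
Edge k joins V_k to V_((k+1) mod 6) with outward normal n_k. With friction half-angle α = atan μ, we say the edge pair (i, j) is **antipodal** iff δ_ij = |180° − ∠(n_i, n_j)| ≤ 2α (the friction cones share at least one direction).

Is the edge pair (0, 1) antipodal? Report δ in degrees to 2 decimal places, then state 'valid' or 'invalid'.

δ = 121.08°, invalid

α = atan 0.3 = 16.70°;  2α = 33.40°
edge 0: e_0 = (+0.11, -2.27);  n_0 = (-0.9988, -0.0484)
edge 1: e_1 = (+2.60, -1.40);  n_1 = (-0.4741, -0.8805)
∠(n_0, n_1) = 58.92°
δ = |180° − 58.92°| = 121.08°
121.08° > 2α = 33.40°  →  invalid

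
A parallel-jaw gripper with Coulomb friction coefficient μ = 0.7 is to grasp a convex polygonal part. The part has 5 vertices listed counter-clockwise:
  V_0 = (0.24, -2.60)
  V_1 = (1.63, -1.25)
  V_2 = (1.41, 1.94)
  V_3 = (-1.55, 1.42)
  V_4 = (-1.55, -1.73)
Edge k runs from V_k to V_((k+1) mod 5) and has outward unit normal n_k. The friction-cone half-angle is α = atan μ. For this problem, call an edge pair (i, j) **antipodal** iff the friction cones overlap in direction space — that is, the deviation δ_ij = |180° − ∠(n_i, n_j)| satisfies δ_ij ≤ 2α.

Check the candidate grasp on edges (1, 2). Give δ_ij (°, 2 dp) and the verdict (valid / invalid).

δ = 83.98°, invalid

α = atan 0.7 = 34.99°;  2α = 69.98°
edge 1: e_1 = (-0.22, +3.19);  n_1 = (+0.9976, +0.0688)
edge 2: e_2 = (-2.96, -0.52);  n_2 = (-0.1730, +0.9849)
∠(n_1, n_2) = 96.02°
δ = |180° − 96.02°| = 83.98°
83.98° > 2α = 69.98°  →  invalid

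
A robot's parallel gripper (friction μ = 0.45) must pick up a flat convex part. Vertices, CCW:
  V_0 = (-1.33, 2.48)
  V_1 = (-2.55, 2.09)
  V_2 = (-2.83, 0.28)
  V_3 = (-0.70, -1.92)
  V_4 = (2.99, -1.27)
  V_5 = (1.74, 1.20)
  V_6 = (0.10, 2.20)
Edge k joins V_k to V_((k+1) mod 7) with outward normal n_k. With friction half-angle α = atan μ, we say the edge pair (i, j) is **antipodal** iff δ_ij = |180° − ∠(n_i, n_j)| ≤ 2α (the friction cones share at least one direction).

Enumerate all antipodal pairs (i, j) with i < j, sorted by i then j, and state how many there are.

α = atan 0.45 = 24.23°;  2α = 48.46°
n_0 = (-0.3045, +0.9525)
n_1 = (-0.9882, +0.1529)
n_2 = (-0.7184, -0.6956)
n_3 = (+0.1735, -0.9848)
n_4 = (+0.8922, +0.4515)
n_5 = (+0.5206, +0.8538)
n_6 = (+0.1922, +0.9814)
  (0,1): δ = 116.52°  ·
  (0,2): δ = 63.65°  ·
  (0,3): δ = 7.74°  ✓
  (0,4): δ = 99.12°  ·
  (0,5): δ = 130.90°  ·
  (0,6): δ = 151.19°  ·
  (1,2): δ = 127.13°  ·
  (1,3): δ = 71.22°  ·
  (1,4): δ = 35.64°  ✓
  (1,5): δ = 67.42°  ·
  (1,6): δ = 87.72°  ·
  (2,3): δ = 124.08°  ·
  (2,4): δ = 17.23°  ✓
  (2,5): δ = 14.55°  ✓
  (2,6): δ = 34.85°  ✓
  (3,4): δ = 73.15°  ·
  (3,5): δ = 41.36°  ✓
  (3,6): δ = 21.07°  ✓
  (4,5): δ = 148.22°  ·
  (4,6): δ = 127.92°  ·
  (5,6): δ = 159.71°  ·
antipodal pairs: 7

count = 7; pairs: (0,3), (1,4), (2,4), (2,5), (2,6), (3,5), (3,6)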